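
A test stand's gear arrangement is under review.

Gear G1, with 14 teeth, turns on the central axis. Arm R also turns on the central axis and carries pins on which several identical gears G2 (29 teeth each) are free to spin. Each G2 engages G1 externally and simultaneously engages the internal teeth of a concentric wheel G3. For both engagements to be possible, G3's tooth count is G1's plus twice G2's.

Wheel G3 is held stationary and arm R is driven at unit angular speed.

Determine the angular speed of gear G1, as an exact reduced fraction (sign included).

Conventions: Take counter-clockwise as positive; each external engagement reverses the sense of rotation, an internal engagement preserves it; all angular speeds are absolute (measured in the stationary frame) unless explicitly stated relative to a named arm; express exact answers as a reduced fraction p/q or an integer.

43/7

planetary set (14T centre, 29T on arm, 72T internal) — Willis relation
ring teeth: 14 + 2·29 = 72
14(ω_sun−ω_arm) = −72(ω_ring−ω_arm),  ω_ring = 0, ω_arm = 1
ω_sun = 1 − (72/14)(0−1) = 43/7
exact speed ratio = 43/7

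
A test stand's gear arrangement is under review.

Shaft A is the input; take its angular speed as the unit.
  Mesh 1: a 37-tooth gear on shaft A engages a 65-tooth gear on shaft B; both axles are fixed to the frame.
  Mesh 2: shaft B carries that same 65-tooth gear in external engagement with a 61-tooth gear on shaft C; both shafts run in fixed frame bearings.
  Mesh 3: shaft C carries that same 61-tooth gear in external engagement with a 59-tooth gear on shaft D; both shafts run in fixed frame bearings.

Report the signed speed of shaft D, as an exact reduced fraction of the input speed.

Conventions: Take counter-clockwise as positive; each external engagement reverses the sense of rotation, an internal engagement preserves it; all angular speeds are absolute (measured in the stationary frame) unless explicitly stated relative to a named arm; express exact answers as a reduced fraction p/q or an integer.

-37/59

3-mesh fixed-axis compound train (all bearings frame-fixed)
mesh 1 [37T→65T]: |ω|/ω_in = 1×37/65 = 37/65, sense flips to −
mesh 2 [65T→61T]: |ω|/ω_in = (37/65)×65/61 = 37/61, sense flips to +
mesh 3 [61T→59T]: |ω|/ω_in = (37/61)×61/59 = 37/59, sense flips to −
signed output speed (× input speed) = -37/59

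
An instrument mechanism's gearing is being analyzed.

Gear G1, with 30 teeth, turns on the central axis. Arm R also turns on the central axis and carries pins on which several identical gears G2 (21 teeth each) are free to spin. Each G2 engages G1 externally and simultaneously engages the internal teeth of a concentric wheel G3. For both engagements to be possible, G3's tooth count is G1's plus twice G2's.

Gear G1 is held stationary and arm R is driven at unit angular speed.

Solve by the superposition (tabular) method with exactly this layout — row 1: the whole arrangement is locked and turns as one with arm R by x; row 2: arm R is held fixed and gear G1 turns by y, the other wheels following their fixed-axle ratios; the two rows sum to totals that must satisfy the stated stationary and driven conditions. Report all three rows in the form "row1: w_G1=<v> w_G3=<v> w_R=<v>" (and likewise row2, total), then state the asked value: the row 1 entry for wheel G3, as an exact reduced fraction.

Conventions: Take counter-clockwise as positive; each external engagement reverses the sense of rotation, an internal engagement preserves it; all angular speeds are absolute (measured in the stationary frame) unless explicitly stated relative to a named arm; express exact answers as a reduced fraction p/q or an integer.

row1: w_G1=1 w_G3=1 w_R=1
row2: w_G1=-1 w_G3=5/12 w_R=0
total: w_G1=0 w_G3=17/12 w_R=1
asked value: 1

planetary set (30T centre, 21T on arm, 72T internal) — Willis relation
row 1: whole set turns with the arm by x
row 2 — arm fixed, fixed-axis ratios: sun y, ring −(30/72)·y, arm 0
boundary: total ω_sun = x + y = 0 and total ω_arm = x = 1  ⇒  y = -1, x = 1
row 2 ring = −(30/72)·(-1) = 5/12
totals (row 1 + row 2): sun 1 + (-1) = 0, ring 1 + 5/12 = 17/12, arm 1 + 0 = 1
asked cell (row1, ring) = 1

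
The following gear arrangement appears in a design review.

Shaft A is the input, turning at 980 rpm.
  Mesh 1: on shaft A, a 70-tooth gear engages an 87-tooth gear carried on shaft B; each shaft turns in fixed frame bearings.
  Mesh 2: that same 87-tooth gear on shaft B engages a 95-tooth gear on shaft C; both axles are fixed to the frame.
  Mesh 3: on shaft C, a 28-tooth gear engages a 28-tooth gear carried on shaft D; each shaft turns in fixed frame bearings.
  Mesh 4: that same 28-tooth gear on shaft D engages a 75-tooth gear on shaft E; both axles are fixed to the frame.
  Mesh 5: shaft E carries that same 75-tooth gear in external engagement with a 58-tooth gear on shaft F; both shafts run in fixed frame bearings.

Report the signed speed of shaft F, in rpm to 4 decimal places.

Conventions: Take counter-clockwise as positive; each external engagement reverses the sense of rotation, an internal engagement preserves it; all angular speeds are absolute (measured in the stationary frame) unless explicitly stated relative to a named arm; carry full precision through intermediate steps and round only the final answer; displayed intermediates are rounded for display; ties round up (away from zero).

-348.6025 rpm

topology: fixed-axis compound train — 5 meshes, A→F
mesh 1 [70T→87T]: ω = 980.0000×70/87 = 788.5057 rpm, sense flips to −
mesh 2 [87T→95T]: ω = 788.5057×87/95 = 722.1053 rpm, sense flips to +
mesh 3 [28T→28T]: ω = 722.1053×28/28 = 722.1053 rpm, sense flips to −
mesh 4 [28T→75T]: ω = 722.1053×28/75 = 269.5860 rpm, sense flips to +
mesh 5 [75T→58T]: ω = 269.5860×75/58 = 348.6025 rpm, sense flips to −
signed output speed = -348.6025 rpm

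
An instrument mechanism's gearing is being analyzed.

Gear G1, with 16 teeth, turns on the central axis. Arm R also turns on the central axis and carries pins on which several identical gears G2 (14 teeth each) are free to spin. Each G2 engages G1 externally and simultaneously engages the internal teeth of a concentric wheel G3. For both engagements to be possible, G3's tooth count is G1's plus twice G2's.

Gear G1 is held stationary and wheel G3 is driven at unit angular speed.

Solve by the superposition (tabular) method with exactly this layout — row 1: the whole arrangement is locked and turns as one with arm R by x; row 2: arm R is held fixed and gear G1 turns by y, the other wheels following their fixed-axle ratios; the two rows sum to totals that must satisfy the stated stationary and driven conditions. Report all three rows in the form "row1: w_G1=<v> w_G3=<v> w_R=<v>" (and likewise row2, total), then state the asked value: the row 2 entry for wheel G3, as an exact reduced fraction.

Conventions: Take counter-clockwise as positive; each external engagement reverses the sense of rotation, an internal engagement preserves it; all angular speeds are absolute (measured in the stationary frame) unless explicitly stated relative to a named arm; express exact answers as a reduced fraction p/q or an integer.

class = planetary set [G3 = 16+2·14 = 44; Willis about the carrier]
row 1 — lock + rotate with arm: ω_sun = ω_ring = ω_arm = x
row 2 — arm fixed, fixed-axis ratios: sun y, ring −(16/44)·y, arm 0
boundary: total ω_sun = x + y = 0 and total ω_ring = x − (16/44)·y = 1  ⇒  y = -11/15, x = 11/15
row 2 ring = −(16/44)·(-11/15) = 4/15
totals (row 1 + row 2): sun 11/15 + (-11/15) = 0, ring 11/15 + 4/15 = 1, arm 11/15 + 0 = 11/15
asked cell (row2, ring) = 4/15

row1: w_G1=11/15 w_G3=11/15 w_R=11/15
row2: w_G1=-11/15 w_G3=4/15 w_R=0
total: w_G1=0 w_G3=1 w_R=11/15
asked value: 4/15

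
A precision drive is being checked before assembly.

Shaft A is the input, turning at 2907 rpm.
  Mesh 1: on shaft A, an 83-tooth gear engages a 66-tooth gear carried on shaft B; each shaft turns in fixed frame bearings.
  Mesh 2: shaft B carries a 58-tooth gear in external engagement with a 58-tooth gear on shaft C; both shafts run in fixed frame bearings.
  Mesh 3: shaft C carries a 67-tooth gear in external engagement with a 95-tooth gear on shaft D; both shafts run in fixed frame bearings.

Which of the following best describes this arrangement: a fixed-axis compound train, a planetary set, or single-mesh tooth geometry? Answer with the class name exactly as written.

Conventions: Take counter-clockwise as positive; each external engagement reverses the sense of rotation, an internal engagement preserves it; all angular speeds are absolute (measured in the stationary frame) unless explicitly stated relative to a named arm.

fixed-axis compound train

topology: fixed-axis compound train — 3 meshes, A→D
classification: fixed-axis compound train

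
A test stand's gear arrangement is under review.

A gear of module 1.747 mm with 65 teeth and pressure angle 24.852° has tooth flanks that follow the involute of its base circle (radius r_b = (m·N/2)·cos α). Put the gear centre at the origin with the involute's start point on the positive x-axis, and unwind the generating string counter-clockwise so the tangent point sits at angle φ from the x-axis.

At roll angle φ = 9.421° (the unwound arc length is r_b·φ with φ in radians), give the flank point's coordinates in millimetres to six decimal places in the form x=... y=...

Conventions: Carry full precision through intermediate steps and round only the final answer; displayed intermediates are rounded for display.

class = single-mesh tooth geometry [base-circle involute, m = 1.747, 65T]
pitch radius r_p = m·N/2 = 1.747·65/2 = 56.777500
base radius r_b = r_p·cos α = 56.777500·cos 24.852° = 51.519700
roll angle φ = 9.421° = 0.16442747 rad
x = r_b·(cos φ + φ·sin φ) = 52.211453
y = r_b·(sin φ − φ·cos φ) = 0.076138

x=52.211453 y=0.076138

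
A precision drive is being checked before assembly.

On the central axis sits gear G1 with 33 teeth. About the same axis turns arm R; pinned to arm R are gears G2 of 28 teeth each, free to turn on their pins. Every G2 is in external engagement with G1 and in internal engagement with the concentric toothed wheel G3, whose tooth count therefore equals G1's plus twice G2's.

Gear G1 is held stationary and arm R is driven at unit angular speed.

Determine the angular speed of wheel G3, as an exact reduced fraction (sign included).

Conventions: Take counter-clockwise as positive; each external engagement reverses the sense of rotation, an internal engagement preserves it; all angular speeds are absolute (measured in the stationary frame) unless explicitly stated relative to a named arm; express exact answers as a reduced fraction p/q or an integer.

122/89

class = planetary set [G3 = 33+2·28 = 89; Willis about the carrier]
ring teeth: 33 + 2·28 = 89
33(ω_sun−ω_arm) = −89(ω_ring−ω_arm),  ω_sun = 0, ω_arm = 1
ω_ring = 1 − (33/89)(0−1) = 122/89
exact speed ratio = 122/89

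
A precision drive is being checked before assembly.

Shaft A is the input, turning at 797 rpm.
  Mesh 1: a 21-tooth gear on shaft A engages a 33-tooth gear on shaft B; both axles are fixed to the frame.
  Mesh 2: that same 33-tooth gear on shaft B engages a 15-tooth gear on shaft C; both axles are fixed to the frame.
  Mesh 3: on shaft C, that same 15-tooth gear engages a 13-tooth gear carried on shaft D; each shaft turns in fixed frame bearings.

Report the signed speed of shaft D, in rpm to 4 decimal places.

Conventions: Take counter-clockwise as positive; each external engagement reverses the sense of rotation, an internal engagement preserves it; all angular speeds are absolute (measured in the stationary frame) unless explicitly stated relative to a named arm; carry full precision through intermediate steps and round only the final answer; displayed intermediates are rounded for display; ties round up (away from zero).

-1287.4615 rpm

topology: fixed-axis compound train — 3 meshes, A→D
mesh 1 [21T→33T]: ω = 797.0000×21/33 = 507.1818 rpm, sense flips to −
mesh 2 [33T→15T]: ω = 507.1818×33/15 = 1115.8000 rpm, sense flips to +
mesh 3 [15T→13T]: ω = 1115.8000×15/13 = 1287.4615 rpm, sense flips to −
signed output speed = -1287.4615 rpm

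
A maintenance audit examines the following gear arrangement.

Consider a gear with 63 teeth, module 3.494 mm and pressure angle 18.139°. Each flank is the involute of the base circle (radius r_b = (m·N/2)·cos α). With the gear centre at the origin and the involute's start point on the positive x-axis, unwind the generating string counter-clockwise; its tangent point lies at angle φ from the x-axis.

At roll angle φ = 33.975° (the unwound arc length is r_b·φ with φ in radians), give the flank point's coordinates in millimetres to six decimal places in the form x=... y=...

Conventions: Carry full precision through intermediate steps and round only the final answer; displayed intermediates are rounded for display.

x=121.394516 y=7.016768

recognized (one wheel, involute flank): single-mesh tooth geometry, m = 3.494, N = 63
pitch radius r_p = m·N/2 = 3.494·63/2 = 110.061000
base radius r_b = r_p·cos α = 110.061000·cos 18.139° = 104.591413
roll angle φ = 33.975° = 0.59297561 rad
x = r_b·(cos φ + φ·sin φ) = 121.394516
y = r_b·(sin φ − φ·cos φ) = 7.016768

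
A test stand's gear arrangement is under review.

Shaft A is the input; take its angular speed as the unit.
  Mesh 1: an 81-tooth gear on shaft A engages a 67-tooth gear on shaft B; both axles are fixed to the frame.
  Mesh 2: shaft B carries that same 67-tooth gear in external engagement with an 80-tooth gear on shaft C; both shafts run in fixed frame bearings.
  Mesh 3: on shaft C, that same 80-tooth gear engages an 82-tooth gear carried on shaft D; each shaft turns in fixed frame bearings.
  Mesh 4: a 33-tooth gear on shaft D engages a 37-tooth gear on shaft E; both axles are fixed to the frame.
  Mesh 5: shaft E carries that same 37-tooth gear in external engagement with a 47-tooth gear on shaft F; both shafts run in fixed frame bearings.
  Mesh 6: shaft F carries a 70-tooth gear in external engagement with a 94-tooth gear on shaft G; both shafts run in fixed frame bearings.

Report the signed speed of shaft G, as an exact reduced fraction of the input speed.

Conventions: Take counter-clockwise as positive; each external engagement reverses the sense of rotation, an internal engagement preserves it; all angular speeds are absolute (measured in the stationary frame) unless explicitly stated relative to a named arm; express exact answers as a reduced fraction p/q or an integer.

6-mesh fixed-axis compound train (all bearings frame-fixed)
mesh 1 [81T→67T]: |ω|/ω_in = 1×81/67 = 81/67, sense flips to −
mesh 2 [67T→80T]: |ω|/ω_in = (81/67)×67/80 = 81/80, sense flips to +
mesh 3 [80T→82T]: |ω|/ω_in = (81/80)×80/82 = 81/82, sense flips to −
mesh 4 [33T→37T]: |ω|/ω_in = (81/82)×33/37 = 2673/3034, sense flips to +
mesh 5 [37T→47T]: |ω|/ω_in = (2673/3034)×37/47 = 2673/3854, sense flips to −
mesh 6 [70T→94T]: |ω|/ω_in = (2673/3854)×70/94 = 93555/181138, sense flips to +
signed output speed (× input speed) = 93555/181138

93555/181138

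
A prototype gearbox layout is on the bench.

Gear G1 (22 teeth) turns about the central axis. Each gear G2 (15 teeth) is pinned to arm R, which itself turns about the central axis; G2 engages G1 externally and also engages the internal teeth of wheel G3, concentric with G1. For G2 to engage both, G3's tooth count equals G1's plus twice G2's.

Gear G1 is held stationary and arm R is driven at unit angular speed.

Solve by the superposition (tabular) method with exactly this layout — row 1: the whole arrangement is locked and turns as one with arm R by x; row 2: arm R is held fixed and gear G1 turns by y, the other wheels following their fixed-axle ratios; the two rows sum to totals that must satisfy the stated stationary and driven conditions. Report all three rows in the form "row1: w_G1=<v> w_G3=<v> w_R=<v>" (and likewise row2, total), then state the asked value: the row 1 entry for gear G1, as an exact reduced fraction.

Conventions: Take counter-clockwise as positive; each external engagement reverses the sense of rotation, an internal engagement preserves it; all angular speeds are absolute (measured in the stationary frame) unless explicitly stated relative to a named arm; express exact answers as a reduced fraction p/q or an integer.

row1: w_G1=1 w_G3=1 w_R=1
row2: w_G1=-1 w_G3=11/26 w_R=0
total: w_G1=0 w_G3=37/26 w_R=1
asked value: 1

class = planetary set [G3 = 22+2·15 = 52; Willis about the carrier]
superposition row 1 [locked train]: every member turns x
row 2: sun turns y, ring = −(22/52)·y, arm 0
boundary: total ω_sun = x + y = 0 and total ω_arm = x = 1  ⇒  y = -1, x = 1
row 2 ring = −(22/52)·(-1) = 11/26
totals (row 1 + row 2): sun 1 + (-1) = 0, ring 1 + 11/26 = 37/26, arm 1 + 0 = 1
asked cell (row1, sun) = 1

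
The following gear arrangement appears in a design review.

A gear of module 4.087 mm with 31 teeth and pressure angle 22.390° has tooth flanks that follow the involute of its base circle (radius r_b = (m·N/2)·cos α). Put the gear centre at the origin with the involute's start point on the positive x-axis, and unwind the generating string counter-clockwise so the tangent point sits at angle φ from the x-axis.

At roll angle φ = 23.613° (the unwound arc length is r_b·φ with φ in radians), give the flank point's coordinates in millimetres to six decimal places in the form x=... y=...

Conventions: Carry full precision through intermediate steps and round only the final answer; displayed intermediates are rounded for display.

single-mesh involute tooth geometry (31T wheel at module 4.087)
pitch radius r_p = m·N/2 = 4.087·31/2 = 63.348500
base radius r_b = r_p·cos α = 63.348500·cos 22.390° = 58.572817
roll angle φ = 23.613° = 0.41212460 rad
x = r_b·(cos φ + φ·sin φ) = 63.337788
y = r_b·(sin φ − φ·cos φ) = 1.343588

x=63.337788 y=1.343588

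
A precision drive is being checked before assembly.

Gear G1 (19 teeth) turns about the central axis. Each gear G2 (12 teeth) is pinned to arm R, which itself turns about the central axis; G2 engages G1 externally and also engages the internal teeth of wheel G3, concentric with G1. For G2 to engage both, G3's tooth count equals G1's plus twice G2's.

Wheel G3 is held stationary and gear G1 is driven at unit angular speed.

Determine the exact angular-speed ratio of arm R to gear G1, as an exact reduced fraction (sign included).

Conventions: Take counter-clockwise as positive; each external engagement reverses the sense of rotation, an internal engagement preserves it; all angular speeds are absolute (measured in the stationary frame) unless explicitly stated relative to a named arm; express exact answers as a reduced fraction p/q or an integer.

19/62

recognized (axles ride arm R): planetary set, 19/12/43 teeth
ring teeth: 19 + 2·12 = 43
19(ω_sun−ω_arm) = −43(ω_ring−ω_arm),  ω_ring = 0, ω_sun = 1
19(1−ω_arm) = −43(0−ω_arm)  ⇒  62·ω_arm = 19  ⇒  ω_arm = 19/62
ω_out/ω_in = 19/62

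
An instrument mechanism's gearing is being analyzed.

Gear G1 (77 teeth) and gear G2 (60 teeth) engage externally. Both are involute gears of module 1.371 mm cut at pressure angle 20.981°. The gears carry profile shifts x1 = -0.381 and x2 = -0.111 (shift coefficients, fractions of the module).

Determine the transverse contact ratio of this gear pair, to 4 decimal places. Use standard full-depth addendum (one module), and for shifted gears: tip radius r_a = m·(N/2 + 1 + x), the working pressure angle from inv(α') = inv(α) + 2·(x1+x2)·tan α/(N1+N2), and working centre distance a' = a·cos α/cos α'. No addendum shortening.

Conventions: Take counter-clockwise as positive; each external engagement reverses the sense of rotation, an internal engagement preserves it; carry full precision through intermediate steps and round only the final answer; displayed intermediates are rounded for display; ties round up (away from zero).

1.8309

recognized (one external pair, fixed centres): single-mesh tooth geometry, m = 1.371, N1 = 77, N2 = 60
base radii: r_b1 = 49.283912, r_b2 = 38.403049
tip radii: r_a1 = 53.632149, r_a2 = 42.348819
inv(α') = inv(20.981°) + 2·(-0.381-0.111)·tan α/(77+60) = 0.01454171  ⇒  α' = 19.84179°
a' = a·cos α / cos α' = 93.9135·cos 20.981°/cos 19.84179° = 93.221180
action lengths: √(r_a1²−r_b1²) = 21.154276, √(r_a2²−r_b2²) = 17.850163
base pitch p_b = π·m·cos α = 4.021558
CR = (21.154276 + 17.850163 − 93.221180·sin 19.84179°)/4.021558 = 1.830864
contact ratio ≈ 1.8309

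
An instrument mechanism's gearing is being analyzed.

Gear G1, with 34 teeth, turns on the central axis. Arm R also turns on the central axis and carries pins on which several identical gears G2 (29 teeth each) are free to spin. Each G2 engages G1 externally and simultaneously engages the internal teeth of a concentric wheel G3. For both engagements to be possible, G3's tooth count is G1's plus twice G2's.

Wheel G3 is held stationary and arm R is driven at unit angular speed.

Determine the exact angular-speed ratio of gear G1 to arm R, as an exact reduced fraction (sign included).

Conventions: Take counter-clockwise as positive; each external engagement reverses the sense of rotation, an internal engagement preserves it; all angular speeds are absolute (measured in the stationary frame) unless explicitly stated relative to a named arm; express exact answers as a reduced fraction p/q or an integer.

63/17

class = planetary set [G3 = 34+2·29 = 92; Willis about the carrier]
ring teeth: 34 + 2·29 = 92
34(ω_sun−ω_arm) = −92(ω_ring−ω_arm),  ω_ring = 0, ω_arm = 1
ω_sun = 1 − (92/34)(0−1) = 63/17
ω_out/ω_in = 63/17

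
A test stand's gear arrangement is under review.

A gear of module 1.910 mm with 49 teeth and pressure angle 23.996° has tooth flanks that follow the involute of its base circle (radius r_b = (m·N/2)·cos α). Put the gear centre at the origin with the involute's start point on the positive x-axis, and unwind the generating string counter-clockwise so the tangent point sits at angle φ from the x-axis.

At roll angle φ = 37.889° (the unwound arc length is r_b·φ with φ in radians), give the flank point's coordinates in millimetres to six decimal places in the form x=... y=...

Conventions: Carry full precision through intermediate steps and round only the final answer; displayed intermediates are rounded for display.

single-mesh involute tooth geometry (49T wheel at module 1.910)
pitch radius r_p = m·N/2 = 1.910·49/2 = 46.795000
base radius r_b = r_p·cos α = 46.795000·cos 23.996° = 42.750688
roll angle φ = 37.889° = 0.66128780 rad
x = r_b·(cos φ + φ·sin φ) = 51.100801
y = r_b·(sin φ − φ·cos φ) = 3.943496

x=51.100801 y=3.943496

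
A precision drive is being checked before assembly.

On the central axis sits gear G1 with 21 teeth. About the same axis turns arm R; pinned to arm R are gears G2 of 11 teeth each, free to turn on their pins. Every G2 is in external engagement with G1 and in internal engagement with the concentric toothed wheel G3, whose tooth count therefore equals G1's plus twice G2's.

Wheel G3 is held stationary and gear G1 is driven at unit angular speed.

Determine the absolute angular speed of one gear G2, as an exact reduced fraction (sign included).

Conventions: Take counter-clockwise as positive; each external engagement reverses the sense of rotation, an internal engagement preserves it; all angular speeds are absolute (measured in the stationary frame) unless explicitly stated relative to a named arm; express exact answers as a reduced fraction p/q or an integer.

topology: planetary set — G1 21T / G2 11T / G3 43T, arm = carrier (Willis)
ring teeth: 21 + 2·11 = 43
21(ω_sun−ω_arm) = −43(ω_ring−ω_arm),  ω_ring = 0, ω_sun = 1
21(1−ω_arm) = −43(0−ω_arm)  ⇒  64·ω_arm = 21  ⇒  ω_arm = 21/64
sun–planet mesh: 21·(1−21/64) = −11·(ω_p−ω_arm)  ⇒  ω_p−ω_arm = -903/704
ω_p = 21/64 − 903/704 = -21/22
exact speed ratio = -21/22

-21/22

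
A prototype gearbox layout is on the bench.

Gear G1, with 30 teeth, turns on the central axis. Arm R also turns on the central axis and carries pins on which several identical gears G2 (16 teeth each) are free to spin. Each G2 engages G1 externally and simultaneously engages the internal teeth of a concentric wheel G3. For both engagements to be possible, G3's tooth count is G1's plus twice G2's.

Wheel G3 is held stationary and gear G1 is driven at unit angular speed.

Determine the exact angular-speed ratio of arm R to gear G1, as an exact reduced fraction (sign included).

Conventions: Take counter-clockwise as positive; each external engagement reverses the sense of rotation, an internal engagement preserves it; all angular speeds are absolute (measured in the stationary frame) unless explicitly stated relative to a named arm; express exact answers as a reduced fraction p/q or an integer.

15/46

recognized (axles ride arm R): planetary set, 30/16/62 teeth
ring teeth: 30 + 2·16 = 62
30(ω_sun−ω_arm) = −62(ω_ring−ω_arm),  ω_ring = 0, ω_sun = 1
30(1−ω_arm) = −62(0−ω_arm)  ⇒  92·ω_arm = 30  ⇒  ω_arm = 15/46
ω_out/ω_in = 15/46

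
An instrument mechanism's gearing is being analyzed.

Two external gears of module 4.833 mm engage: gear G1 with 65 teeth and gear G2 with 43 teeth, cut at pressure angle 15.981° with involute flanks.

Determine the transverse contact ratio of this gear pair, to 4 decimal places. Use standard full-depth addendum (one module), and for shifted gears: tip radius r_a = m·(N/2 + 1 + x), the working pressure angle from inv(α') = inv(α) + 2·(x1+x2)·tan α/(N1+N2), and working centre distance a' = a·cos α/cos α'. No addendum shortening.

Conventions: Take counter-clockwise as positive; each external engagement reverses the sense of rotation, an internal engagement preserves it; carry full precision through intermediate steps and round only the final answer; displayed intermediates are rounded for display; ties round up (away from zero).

single-mesh involute tooth geometry (65T engaging 43T at module 4.833)
base radii: r_b1 = 151.002127, r_b2 = 99.893715
tip radii: r_a1 = 161.905500, r_a2 = 108.742500
no profile shift: α' = α, a' = a
action lengths: √(r_a1²−r_b1²) = 58.410176, √(r_a2²−r_b2²) = 42.967163
base pitch p_b = π·m·cos α = 14.596528
CR = (58.410176 + 42.967163 − 260.982000·sin 15.98100°)/14.596528 = 2.022683
contact ratio ≈ 2.0227

2.0227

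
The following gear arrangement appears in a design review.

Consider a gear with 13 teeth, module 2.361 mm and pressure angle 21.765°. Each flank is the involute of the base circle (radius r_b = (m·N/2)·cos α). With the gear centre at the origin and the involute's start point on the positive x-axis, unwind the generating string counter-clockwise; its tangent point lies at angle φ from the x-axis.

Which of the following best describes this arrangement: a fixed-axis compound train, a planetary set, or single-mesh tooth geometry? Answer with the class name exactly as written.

single-mesh involute tooth geometry (13T wheel at module 2.361)
classification: single-mesh tooth geometry

single-mesh tooth geometry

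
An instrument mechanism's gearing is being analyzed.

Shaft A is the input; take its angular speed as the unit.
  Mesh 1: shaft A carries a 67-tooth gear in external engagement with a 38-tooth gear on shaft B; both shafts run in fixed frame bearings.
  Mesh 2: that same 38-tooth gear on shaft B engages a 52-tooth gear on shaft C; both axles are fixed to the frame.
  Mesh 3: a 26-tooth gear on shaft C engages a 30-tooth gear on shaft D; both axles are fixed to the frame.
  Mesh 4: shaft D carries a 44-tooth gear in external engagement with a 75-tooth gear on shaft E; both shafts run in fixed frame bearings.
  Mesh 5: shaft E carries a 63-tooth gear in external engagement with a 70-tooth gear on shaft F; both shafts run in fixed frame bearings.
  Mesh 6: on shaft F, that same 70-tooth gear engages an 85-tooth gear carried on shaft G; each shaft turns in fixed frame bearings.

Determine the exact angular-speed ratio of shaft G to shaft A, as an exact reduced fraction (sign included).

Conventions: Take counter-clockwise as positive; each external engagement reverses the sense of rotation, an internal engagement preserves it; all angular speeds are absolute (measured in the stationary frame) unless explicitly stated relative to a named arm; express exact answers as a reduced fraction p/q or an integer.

class = fixed-axis compound train [6 meshes; 6 ratios multiply, 6 sense flips]
mesh 1 [67T→38T]: running ratio 67/38, sense −
mesh 2 [38T→52T]: running ratio 67/52, sense +
mesh 3 [26T→30T]: running ratio 67/60, sense −
mesh 4 [44T→75T]: running ratio 737/1125, sense +
mesh 5 [63T→70T]: running ratio 737/1250, sense −
mesh 6 [70T→85T]: running ratio 5159/10625, sense +
ω_out/ω_in = 5159/10625

5159/10625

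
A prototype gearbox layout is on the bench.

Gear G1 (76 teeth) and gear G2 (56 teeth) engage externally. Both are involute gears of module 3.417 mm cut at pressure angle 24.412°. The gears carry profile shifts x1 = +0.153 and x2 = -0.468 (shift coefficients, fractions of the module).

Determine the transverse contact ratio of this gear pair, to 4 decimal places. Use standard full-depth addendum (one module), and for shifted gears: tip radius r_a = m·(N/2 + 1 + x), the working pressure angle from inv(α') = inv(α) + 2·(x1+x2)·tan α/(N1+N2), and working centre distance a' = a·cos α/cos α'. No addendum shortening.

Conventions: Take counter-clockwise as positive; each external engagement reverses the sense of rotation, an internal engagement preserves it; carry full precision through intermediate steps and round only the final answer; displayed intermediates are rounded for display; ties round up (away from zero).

1.6181

recognized (one external pair, fixed centres): single-mesh tooth geometry, m = 3.417, N1 = 76, N2 = 56
base radii: r_b1 = 118.237394, r_b2 = 87.122290
tip radii: r_a1 = 133.785801, r_a2 = 97.493844
inv(α') = inv(24.412°) + 2·(+0.153-0.468)·tan α/(76+56) = 0.02563669  ⇒  α' = 23.79190°
a' = a·cos α / cos α' = 225.5220·cos 24.412°/cos 23.79190° = 224.432710
action lengths: √(r_a1²−r_b1²) = 62.598397, √(r_a2²−r_b2²) = 43.757927
base pitch p_b = π·m·cos α = 9.775098
CR = (62.598397 + 43.757927 − 224.432710·sin 23.79190°)/9.775098 = 1.618050
contact ratio ≈ 1.6181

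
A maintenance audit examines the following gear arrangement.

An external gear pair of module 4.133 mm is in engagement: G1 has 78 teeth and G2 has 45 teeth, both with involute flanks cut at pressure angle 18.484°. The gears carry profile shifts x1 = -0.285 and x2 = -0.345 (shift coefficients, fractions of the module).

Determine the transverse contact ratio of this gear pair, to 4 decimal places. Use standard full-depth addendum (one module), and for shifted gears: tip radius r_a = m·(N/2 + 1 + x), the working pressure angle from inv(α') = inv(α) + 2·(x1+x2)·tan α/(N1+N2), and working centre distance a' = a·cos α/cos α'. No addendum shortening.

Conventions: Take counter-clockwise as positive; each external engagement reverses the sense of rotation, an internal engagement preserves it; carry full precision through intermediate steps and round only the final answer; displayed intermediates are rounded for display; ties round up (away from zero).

single-mesh involute tooth geometry (78T engaging 45T at module 4.133)
base radii: r_b1 = 152.871722, r_b2 = 88.195224
tip radii: r_a1 = 164.142095, r_a2 = 95.699615
inv(α') = inv(18.484°) + 2·(-0.285-0.345)·tan α/(78+45) = 0.00825379  ⇒  α' = 16.51280°
a' = a·cos α / cos α' = 254.1795·cos 18.484°/cos 16.51280° = 251.437159
action lengths: √(r_a1²−r_b1²) = 59.773440, √(r_a2²−r_b2²) = 37.148604
base pitch p_b = π·m·cos α = 12.314376
CR = (59.773440 + 37.148604 − 251.437159·sin 16.51280°)/12.314376 = 2.067190
contact ratio ≈ 2.0672

2.0672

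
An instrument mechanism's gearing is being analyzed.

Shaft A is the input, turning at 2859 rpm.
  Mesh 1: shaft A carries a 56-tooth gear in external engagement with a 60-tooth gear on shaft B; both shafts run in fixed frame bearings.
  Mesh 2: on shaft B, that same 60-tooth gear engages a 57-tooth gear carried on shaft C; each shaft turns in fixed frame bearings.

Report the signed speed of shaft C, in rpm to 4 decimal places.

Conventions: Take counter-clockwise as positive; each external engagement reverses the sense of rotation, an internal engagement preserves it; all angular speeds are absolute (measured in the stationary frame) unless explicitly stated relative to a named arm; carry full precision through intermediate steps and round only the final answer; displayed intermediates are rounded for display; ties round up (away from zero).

+2808.8421 rpm

recognized (3 fixed axles, 2 meshes): fixed-axis compound train
mesh 1 [56T→60T]: ω = 2859.0000×56/60 = 2668.4000 rpm, sense flips to −
mesh 2 [60T→57T]: ω = 2668.4000×60/57 = 2808.8421 rpm, sense flips to +
signed output speed = +2808.8421 rpm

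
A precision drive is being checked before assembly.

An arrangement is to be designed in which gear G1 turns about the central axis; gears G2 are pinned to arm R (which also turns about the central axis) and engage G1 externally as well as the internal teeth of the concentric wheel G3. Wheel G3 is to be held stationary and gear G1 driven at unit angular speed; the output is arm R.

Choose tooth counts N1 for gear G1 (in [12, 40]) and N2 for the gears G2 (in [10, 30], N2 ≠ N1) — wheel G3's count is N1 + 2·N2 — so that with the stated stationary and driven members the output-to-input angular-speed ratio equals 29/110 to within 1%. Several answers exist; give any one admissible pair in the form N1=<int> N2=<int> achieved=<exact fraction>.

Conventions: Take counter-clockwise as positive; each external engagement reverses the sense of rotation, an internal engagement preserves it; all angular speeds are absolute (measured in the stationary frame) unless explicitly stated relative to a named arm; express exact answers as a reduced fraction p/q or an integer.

planetary set to be sized for 29/110 (Willis relation)
Willis with ω_ring = 0: ω_arm/ω_sun = N1/(N1+N3); set equal to 29/110  ⇒  N3/N1 = 1/(29/110) − 1 = 81/29
N3 = N1 + 2·N2  ⇒  N2/N1 = (N3/N1 − 1)/2 = (81/29 − 1)/2 = 26/29
smallest multiple with N1 ≥ 12 and N2 ≥ 10: k = 1  ⇒  N1 = 1·29 = 29, N2 = 1·26 = 26 (N1 ≤ 40, N2 ≤ 30, N2 ≠ N1 ✓), N3 = 29 + 2·26 = 81
check: N1/(N1+N3) with N1 = 29, N3 = 81 gives 29/110; |achieved − target| = 0 ≤ 29/11000 ✓

N1=29 N2=26 achieved=29/110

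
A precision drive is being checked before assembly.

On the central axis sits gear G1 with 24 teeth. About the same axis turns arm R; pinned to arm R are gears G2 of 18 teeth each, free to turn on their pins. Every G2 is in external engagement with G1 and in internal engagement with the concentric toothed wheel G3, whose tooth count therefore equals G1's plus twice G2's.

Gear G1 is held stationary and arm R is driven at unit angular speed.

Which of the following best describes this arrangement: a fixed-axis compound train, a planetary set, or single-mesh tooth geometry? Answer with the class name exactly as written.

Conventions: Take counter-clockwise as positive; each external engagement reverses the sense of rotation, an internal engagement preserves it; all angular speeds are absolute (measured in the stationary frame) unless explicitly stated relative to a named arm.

planetary set

class = planetary set [G3 = 24+2·18 = 60; Willis about the carrier]
classification: planetary set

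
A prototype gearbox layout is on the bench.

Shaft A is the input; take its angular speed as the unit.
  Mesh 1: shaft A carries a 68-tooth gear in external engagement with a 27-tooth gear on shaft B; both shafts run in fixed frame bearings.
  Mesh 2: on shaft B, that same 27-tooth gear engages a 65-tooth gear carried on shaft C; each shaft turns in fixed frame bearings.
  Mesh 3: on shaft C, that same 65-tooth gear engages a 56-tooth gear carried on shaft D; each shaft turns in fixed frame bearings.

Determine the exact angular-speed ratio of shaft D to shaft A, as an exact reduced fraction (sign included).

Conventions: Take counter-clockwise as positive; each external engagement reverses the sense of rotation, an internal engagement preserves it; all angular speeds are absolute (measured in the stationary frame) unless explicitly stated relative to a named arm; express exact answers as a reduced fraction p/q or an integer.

-17/14

class = fixed-axis compound train [3 meshes; 3 ratios multiply, 3 sense flips]
mesh 1 [68T→27T]: running ratio 68/27, sense −
mesh 2 [27T→65T]: running ratio 68/65, sense +
mesh 3 [65T→56T]: running ratio 17/14, sense −
ω_out/ω_in = -17/14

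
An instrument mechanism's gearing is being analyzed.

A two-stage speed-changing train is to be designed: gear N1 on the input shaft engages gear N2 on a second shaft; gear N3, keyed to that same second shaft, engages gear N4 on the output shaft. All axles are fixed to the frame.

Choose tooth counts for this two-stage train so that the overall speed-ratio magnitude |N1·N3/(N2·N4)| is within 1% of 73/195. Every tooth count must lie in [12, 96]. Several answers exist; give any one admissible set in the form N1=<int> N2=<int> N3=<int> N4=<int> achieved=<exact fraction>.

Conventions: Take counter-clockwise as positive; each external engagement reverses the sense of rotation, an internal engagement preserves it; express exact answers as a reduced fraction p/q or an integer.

N1=12 N2=26 N3=73 N4=90 achieved=73/195

2-stage fixed-axis compound train for ratio 73/195
target = 73/195 in lowest terms: an exact hit needs N1·N3 = k·73 and N2·N4 = k·195 for one integer k, every count in [12, 96]; additionally prefer no 1:1 stage (N1 ≠ N2, N3 ≠ N4)
k = 1…11: no 1:1-free in-range split of k·73 and k·195 into factor pairs; take k = 12
k = 12: N1·N3 = 876 = 12·73, N2·N4 = 2340 = 26·90
achieved = 12·73/(26·90) = 73/195; |achieved − target| = 0 ≤ 73/19500 ✓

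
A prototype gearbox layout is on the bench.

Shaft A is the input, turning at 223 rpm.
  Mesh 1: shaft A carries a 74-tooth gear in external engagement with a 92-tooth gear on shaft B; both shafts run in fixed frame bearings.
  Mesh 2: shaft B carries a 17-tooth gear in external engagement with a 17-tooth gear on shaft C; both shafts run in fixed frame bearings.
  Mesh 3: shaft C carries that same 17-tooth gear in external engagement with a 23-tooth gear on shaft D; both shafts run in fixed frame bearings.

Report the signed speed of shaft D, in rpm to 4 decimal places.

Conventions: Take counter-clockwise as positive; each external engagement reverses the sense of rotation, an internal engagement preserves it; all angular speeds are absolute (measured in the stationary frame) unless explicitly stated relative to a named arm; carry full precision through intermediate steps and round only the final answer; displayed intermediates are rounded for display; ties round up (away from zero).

class = fixed-axis compound train [3 meshes; 3 ratios multiply, 3 sense flips]
mesh 1 [74T→92T]: ω = 223.0000×74/92 = 179.3696 rpm, sense flips to −
mesh 2 [17T→17T]: ω = 179.3696×17/17 = 179.3696 rpm, sense flips to +
mesh 3 [17T→23T]: ω = 179.3696×17/23 = 132.5775 rpm, sense flips to −
signed output speed = -132.5775 rpm

-132.5775 rpm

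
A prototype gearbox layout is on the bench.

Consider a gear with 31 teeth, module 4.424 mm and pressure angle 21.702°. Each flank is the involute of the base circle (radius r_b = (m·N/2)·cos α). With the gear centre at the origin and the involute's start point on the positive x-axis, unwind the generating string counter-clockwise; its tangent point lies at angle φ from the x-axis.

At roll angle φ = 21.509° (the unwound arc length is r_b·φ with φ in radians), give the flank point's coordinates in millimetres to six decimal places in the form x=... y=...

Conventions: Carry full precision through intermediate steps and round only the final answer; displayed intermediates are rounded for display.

x=68.044011 y=1.107789

single-mesh involute tooth geometry (31T wheel at module 4.424)
pitch radius r_p = m·N/2 = 4.424·31/2 = 68.572000
base radius r_b = r_p·cos α = 68.572000·cos 21.702° = 63.711594
roll angle φ = 21.509° = 0.37540287 rad
x = r_b·(cos φ + φ·sin φ) = 68.044011
y = r_b·(sin φ − φ·cos φ) = 1.107789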